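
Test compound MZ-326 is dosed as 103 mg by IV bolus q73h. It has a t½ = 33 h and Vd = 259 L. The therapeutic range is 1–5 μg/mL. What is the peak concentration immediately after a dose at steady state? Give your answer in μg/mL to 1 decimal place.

Over one 73-h interval, 73/33 ≈ 2.2121 half-lives elapse, leaving f ≈ 0.2158 of each dose.
Accumulation ratio R = 1/(1 − f) ≈ 1/0.7842 ≈ 1.2752.
Single-dose peak C₀ = D/Vd = 103/259 ≈ 0.398 μg/mL.
Steady-state peak Cmax,ss = C₀·R ≈ 0.398 × 1.2752 ≈ 0.508 μg/mL.
Peak 0.5 μg/mL vs MTC 5 μg/mL: below toxic threshold.

0.5 μg/mL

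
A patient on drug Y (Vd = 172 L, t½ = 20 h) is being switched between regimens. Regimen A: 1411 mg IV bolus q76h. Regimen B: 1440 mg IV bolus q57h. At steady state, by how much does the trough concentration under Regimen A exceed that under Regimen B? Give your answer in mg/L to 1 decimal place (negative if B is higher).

-0.7 mg/L

Regimen A: f = (1/2)^(76/20) ≈ 0.0718; Cmin,ss = (1411/172)·f/(1−f) ≈ 0.635 mg/L.
Regimen B: f = (1/2)^(57/20) ≈ 0.1387; Cmin,ss = (1440/172)·f/(1−f) ≈ 1.348 mg/L.
Difference ≈ 0.635 − 1.348 ≈ -0.713 mg/L.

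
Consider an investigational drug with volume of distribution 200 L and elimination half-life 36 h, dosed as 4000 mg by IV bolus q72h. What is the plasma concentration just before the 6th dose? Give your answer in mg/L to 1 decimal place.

6.7 mg/L

f = (1/2)^(τ/t½) = (1/2)^(72/36) ≈ 0.2500.
C₀ = D/Vd = 4000/200 ≈ 20.000 mg/L.
Before the 6th dose, 5 doses have been given. Superposition: Cmin = C₀·(f + f² + … + f^5).
≈ 20.000 × (0.2500 + 0.0625 + 0.0156 + 0.0039 + 0.0010) ≈ 20.000 × 0.3330 ≈ 6.660 mg/L.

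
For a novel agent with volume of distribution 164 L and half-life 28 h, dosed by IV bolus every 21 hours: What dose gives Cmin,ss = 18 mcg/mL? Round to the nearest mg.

τ/t½ = 21/28 ≈ 0.75, so f = (1/2)^(21/28) ≈ 0.594604.
Cmin,ss = (D/Vd)·f/(1−f), so D = Cmin,ss·Vd·(1−f)/f.
D = 18 × 164 × (1−f)/f ≈ 18 × 164 × 0.68179 ≈ 2012.64 mg.

2013 mg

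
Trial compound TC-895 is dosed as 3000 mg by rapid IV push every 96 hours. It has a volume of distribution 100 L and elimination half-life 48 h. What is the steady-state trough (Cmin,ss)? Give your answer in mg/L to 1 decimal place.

The dosing interval is 2 half-lives, so f = 2^(−2) = 0.25.
At steady state, R = 1/(1 − 0.25) = 4/3.
Single-dose peak C₀ = D/Vd = 3000/100 = 30 mg/L.
Steady-state peak Cmax,ss = C₀·R = 30 × 4/3 ≈ 40.000 mg/L.
Steady-state trough Cmin,ss = Cmax,ss·f ≈ 40.000 × 0.25 ≈ 10.000 mg/L.

10.0 mg/L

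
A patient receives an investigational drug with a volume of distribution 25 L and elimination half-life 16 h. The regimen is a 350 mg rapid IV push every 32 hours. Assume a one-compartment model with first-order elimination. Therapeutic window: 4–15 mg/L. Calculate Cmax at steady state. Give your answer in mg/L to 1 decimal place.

18.7 mg/L

τ = 32 h = 2 half-lives, so f = (1/2)^2 = 0.25.
At steady state, R = 1/(1 − 0.25) = 4/3.
Single-dose peak C₀ = D/Vd = 350/25 = 14 mg/L.
Steady-state peak Cmax,ss = C₀·R = 14 × 4/3 ≈ 18.667 mg/L.
Peak 18.7 mg/L vs MTC 15 mg/L: exceeds toxic threshold.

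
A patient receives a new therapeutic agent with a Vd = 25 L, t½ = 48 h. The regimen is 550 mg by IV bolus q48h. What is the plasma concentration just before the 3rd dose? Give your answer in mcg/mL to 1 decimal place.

16.5 mcg/mL

f = (1/2)^(τ/t½) = (1/2)^(48/48) ≈ 0.5000.
C₀ = D/Vd = 550/25 ≈ 22.000 mcg/mL.
Before the 3rd dose, 2 doses have been given. Superposition: Cmin = C₀·(f + f²).
≈ 22.000 × (0.5000 + 0.2500) ≈ 22.000 × 0.7500 ≈ 16.500 mcg/mL.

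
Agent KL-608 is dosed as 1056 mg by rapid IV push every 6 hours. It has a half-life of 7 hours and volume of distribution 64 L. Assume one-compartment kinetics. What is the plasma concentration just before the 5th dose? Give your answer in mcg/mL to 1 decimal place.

f = (1/2)^(τ/t½) = (1/2)^(6/7) ≈ 0.5520.
C₀ = D/Vd = 1056/64 ≈ 16.500 mcg/mL.
Before the 5th dose, 4 doses have been given. Superposition: Cmin = C₀·(f + f² + … + f^4).
≈ 16.500 × (0.5520 + 0.3047 + 0.1682 + 0.0928) ≈ 16.500 × 1.1177 ≈ 18.442 mcg/mL.

18.4 mcg/mL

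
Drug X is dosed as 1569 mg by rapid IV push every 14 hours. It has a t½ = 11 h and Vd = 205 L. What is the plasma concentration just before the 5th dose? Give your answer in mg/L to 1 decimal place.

5.2 mg/L

f = (1/2)^(τ/t½) = (1/2)^(14/11) ≈ 0.4139.
C₀ = D/Vd = 1569/205 ≈ 7.654 mg/L.
Before the 5th dose, 4 doses have been given. Superposition: Cmin = C₀·(f + f² + … + f^4).
≈ 7.654 × (0.4139 + 0.1713 + 0.0709 + 0.0293) ≈ 7.654 × 0.6854 ≈ 5.246 mg/L.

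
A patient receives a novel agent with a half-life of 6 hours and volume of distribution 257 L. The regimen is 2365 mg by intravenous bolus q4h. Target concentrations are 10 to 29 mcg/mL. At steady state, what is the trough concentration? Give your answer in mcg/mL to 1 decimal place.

Over one 4-h interval, 4/6 ≈ 0.66667 half-lives elapse, leaving f ≈ 0.6300 of each dose.
At steady state, accumulation factor R = 1/(1 − e^(−kτ)) ≈ 2.7027.
Each bolus raises the concentration by D/Vd = 2365/257 ≈ 9.202 mcg/mL.
Steady-state peak Cmax,ss = C₀·R ≈ 9.202 × 2.7027 ≈ 24.870 mcg/mL.
One interval later, Cmin,ss = Cmax,ss·e^(−kτ) ≈ 24.870 × 0.6300 ≈ 15.668 mcg/mL.
Trough 15.7 mcg/mL vs MEC 10 mcg/mL: adequate.

15.7 mcg/mL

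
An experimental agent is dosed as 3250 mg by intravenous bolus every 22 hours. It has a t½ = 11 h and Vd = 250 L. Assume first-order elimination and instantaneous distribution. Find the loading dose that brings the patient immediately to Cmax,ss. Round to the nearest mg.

f = (1/2)^(22/11) ≈ 0.250000; accumulation ratio R = 1/(1−f) ≈ 1.33333.
Loading dose to hit Cmax,ss on first dose: D_load = D_maint·R ≈ 3250 × 1.33333 ≈ 4333.32 mg.

4333 mg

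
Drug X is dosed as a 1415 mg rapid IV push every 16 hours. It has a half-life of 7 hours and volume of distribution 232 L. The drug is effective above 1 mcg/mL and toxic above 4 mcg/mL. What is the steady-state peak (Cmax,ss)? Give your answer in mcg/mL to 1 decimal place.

τ/t½ = 16/7 ≈ 2.2857, so fraction remaining f = (1/2)^(16/7) ≈ 0.2051.
Accumulation ratio R = 1/(1 − f) ≈ 1/0.7949 ≈ 1.2580.
Single-dose peak C₀ = D/Vd = 1415/232 ≈ 6.099 mcg/mL.
Steady-state peak Cmax,ss = C₀·R ≈ 6.099 × 1.2580 ≈ 7.673 mcg/mL.
Peak 7.7 mcg/mL vs MTC 4 mcg/mL: exceeds toxic threshold.

7.7 mcg/mL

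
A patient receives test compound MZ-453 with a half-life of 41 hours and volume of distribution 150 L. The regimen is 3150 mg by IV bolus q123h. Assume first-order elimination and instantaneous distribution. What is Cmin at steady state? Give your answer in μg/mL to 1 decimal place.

3.0 μg/mL

The dosing interval is 3 half-lives, so f = 2^(−3) = 0.125.
At steady state, R = 1/(1 − 0.125) = 8/7.
Single-dose peak C₀ = D/Vd = 3150/150 = 21 μg/mL.
Steady-state peak Cmax,ss = C₀·R = 21 × 8/7 ≈ 24.000 μg/mL.
Steady-state trough Cmin,ss = Cmax,ss·f ≈ 24.000 × 0.125 ≈ 3.000 μg/mL.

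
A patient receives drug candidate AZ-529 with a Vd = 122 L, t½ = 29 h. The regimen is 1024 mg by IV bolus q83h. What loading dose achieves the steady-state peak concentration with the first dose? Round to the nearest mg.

f = (1/2)^(83/29) ≈ 0.137541; accumulation ratio R = 1/(1−f) ≈ 1.15948.
Loading dose to hit Cmax,ss on first dose: D_load = D_maint·R ≈ 1024 × 1.15948 ≈ 1187.31 mg.

1187 mg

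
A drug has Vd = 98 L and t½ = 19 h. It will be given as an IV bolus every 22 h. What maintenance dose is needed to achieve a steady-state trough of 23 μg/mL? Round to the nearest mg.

2775 mg

τ/t½ = 22/19 ≈ 1.1579, so f = (1/2)^(22/19) ≈ 0.448166.
Cmin,ss = (D/Vd)·f/(1−f), so D = Cmin,ss·Vd·(1−f)/f.
D = 23 × 98 × (1−f)/f ≈ 23 × 98 × 1.23132 ≈ 2775.40 mg.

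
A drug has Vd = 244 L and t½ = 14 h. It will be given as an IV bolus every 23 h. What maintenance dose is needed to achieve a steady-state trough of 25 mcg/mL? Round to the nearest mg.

12949 mg

τ/t½ = 23/14 ≈ 1.6429, so f = (1/2)^(23/14) ≈ 0.320222.
Cmin,ss = (D/Vd)·f/(1−f), so D = Cmin,ss·Vd·(1−f)/f.
D = 25 × 244 × (1−f)/f ≈ 25 × 244 × 2.12283 ≈ 12949.26 mg.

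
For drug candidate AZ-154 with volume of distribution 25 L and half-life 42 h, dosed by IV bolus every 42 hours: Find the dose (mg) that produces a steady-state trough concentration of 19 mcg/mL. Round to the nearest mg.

475 mg

τ/t½ = 42/42 ≈ 1, so f = (1/2)^(42/42) ≈ 0.500000.
Cmin,ss = (D/Vd)·f/(1−f), so D = Cmin,ss·Vd·(1−f)/f.
D = 19 × 25 × (1−f)/f ≈ 19 × 25 × 1.00000 ≈ 475.00 mg.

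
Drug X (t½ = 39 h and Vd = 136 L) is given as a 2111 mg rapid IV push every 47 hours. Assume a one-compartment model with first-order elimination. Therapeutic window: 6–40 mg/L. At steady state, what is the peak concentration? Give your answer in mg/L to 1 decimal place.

k = ln2/t½ = ln2/39 ≈ 0.017773 h⁻¹; fraction remaining f = e^(−kτ) = e^(−0.017773×47) ≈ 0.4337.
At steady state, accumulation factor R = 1/(1 − e^(−kτ)) ≈ 1.7658.
Single-dose peak C₀ = D/Vd = 2111/136 ≈ 15.522 mg/L.
Steady-state peak Cmax,ss = C₀·R ≈ 15.522 × 1.7658 ≈ 27.409 mg/L.
Peak 27.4 mg/L vs MTC 40 mg/L: below toxic threshold.

27.4 mg/L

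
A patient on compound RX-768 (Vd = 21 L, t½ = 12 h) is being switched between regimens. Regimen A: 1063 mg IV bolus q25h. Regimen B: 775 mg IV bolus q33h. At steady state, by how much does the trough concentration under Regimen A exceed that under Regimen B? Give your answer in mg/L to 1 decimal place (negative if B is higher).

Regimen A: f = (1/2)^(25/12) ≈ 0.2360; Cmin,ss = (1063/21)·f/(1−f) ≈ 15.636 mg/L.
Regimen B: f = (1/2)^(33/12) ≈ 0.1487; Cmin,ss = (775/21)·f/(1−f) ≈ 6.446 mg/L.
Difference ≈ 15.636 − 6.446 ≈ 9.190 mg/L.

9.2 mg/L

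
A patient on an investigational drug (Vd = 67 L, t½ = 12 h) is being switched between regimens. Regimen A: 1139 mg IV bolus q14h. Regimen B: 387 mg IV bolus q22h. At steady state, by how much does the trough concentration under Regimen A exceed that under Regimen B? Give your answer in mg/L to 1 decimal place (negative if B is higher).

Regimen A: f = (1/2)^(14/12) ≈ 0.4454; Cmin,ss = (1139/67)·f/(1−f) ≈ 13.653 mg/L.
Regimen B: f = (1/2)^(22/12) ≈ 0.2806; Cmin,ss = (387/67)·f/(1−f) ≈ 2.253 mg/L.
Difference ≈ 13.653 − 2.253 ≈ 11.400 mg/L.

11.4 mg/L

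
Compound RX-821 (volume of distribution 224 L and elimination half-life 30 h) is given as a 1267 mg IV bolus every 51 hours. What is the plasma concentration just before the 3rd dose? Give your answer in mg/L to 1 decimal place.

f = (1/2)^(τ/t½) = (1/2)^(51/30) ≈ 0.3078.
C₀ = D/Vd = 1267/224 ≈ 5.656 mg/L.
Before the 3rd dose, 2 doses have been given. Superposition: Cmin = C₀·(f + f²).
≈ 5.656 × (0.3078 + 0.0947) ≈ 5.656 × 0.4025 ≈ 2.277 mg/L.

2.3 mg/L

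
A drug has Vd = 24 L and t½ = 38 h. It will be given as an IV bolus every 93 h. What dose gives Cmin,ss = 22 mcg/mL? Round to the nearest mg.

τ/t½ = 93/38 ≈ 2.4474, so f = (1/2)^(93/38) ≈ 0.183345.
Cmin,ss = (D/Vd)·f/(1−f), so D = Cmin,ss·Vd·(1−f)/f.
D = 22 × 24 × (1−f)/f ≈ 22 × 24 × 4.45420 ≈ 2351.82 mg.

2352 mg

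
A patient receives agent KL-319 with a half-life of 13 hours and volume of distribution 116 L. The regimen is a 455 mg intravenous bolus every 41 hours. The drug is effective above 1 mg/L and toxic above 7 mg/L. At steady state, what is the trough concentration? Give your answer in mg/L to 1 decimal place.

0.5 mg/L

Over one 41-h interval, 41/13 ≈ 3.1538 half-lives elapse, leaving f ≈ 0.1124 of each dose.
Accumulation ratio R = 1/(1 − f) ≈ 1/0.8876 ≈ 1.1266.
Each bolus raises the concentration by D/Vd = 455/116 ≈ 3.922 mg/L.
Steady-state peak Cmax,ss = C₀·R ≈ 3.922 × 1.1266 ≈ 4.419 mg/L.
One interval later, Cmin,ss = Cmax,ss·e^(−kτ) ≈ 4.419 × 0.1124 ≈ 0.497 mg/L.
Trough 0.5 mg/L vs MEC 1 mg/L: subtherapeutic.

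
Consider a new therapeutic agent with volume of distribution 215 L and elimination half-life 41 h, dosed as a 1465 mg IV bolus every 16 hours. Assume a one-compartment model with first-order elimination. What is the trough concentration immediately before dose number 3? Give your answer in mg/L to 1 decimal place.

f = (1/2)^(τ/t½) = (1/2)^(16/41) ≈ 0.7630.
C₀ = D/Vd = 1465/215 ≈ 6.814 mg/L.
Before the 3rd dose, 2 doses have been given. Superposition: Cmin = C₀·(f + f²).
≈ 6.814 × (0.7630 + 0.5822) ≈ 6.814 × 1.3452 ≈ 9.166 mg/L.

9.2 mg/L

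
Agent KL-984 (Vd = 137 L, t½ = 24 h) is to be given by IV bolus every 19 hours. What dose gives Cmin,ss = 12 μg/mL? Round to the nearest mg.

1202 mg

τ/t½ = 19/24 ≈ 0.79167, so f = (1/2)^(19/24) ≈ 0.577676.
Cmin,ss = (D/Vd)·f/(1−f), so D = Cmin,ss·Vd·(1−f)/f.
D = 12 × 137 × (1−f)/f ≈ 12 × 137 × 0.73107 ≈ 1201.88 mg.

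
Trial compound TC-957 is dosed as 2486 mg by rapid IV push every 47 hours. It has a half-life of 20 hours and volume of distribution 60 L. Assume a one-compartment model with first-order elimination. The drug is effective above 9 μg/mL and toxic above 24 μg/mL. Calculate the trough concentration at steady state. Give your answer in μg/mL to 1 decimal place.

10.1 μg/mL

τ/t½ = 47/20 ≈ 2.35, so fraction remaining f = (1/2)^(47/20) ≈ 0.1961.
Single-dose peak C₀ = D/Vd = 2486/60 ≈ 41.433 μg/mL.
Steady-state trough Cmin,ss = C₀·f/(1−f) ≈ 41.433 × 0.1961/0.8039 ≈ 10.107 μg/mL.
Trough 10.1 μg/mL vs MEC 9 μg/mL: adequate.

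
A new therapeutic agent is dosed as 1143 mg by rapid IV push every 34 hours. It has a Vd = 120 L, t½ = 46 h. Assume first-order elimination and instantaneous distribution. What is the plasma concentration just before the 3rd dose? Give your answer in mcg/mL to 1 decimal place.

f = (1/2)^(τ/t½) = (1/2)^(34/46) ≈ 0.5991.
C₀ = D/Vd = 1143/120 ≈ 9.525 mcg/mL.
Before the 3rd dose, 2 doses have been given. Superposition: Cmin = C₀·(f + f²).
≈ 9.525 × (0.5991 + 0.3589) ≈ 9.525 × 0.9580 ≈ 9.125 mcg/mL.

9.1 mcg/mL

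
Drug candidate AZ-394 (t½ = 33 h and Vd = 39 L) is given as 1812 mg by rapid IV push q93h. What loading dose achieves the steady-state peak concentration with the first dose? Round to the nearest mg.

2111 mg

f = (1/2)^(93/33) ≈ 0.141789; accumulation ratio R = 1/(1−f) ≈ 1.16521.
Loading dose to hit Cmax,ss on first dose: D_load = D_maint·R ≈ 1812 × 1.16521 ≈ 2111.36 mg.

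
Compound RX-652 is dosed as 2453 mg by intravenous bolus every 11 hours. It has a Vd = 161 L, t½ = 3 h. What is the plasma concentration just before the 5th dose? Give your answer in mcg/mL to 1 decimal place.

1.3 mcg/mL

f = (1/2)^(τ/t½) = (1/2)^(11/3) ≈ 0.0787.
C₀ = D/Vd = 2453/161 ≈ 15.236 mcg/mL.
Before the 5th dose, 4 doses have been given. Superposition: Cmin = C₀·(f + f² + … + f^4).
≈ 15.236 × (0.0787 + 0.0062 + 0.0005 + 0.0000) ≈ 15.236 × 0.0854 ≈ 1.301 mcg/mL.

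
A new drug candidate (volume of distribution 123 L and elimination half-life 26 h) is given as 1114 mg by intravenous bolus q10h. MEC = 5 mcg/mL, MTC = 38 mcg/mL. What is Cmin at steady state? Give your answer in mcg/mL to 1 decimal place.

Over one 10-h interval, 10/26 ≈ 0.38462 half-lives elapse, leaving f ≈ 0.7660 of each dose.
Each bolus raises the concentration by D/Vd = 1114/123 ≈ 9.057 mcg/mL.
Steady-state trough Cmin,ss = C₀·f/(1−f) ≈ 9.057 × 0.7660/0.2340 ≈ 29.648 mcg/mL.
Trough 29.6 mcg/mL vs MEC 5 mcg/mL: adequate.

29.6 mcg/mL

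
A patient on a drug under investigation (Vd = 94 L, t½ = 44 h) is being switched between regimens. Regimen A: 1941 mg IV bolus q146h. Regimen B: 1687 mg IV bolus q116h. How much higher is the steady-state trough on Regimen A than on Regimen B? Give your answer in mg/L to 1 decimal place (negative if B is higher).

Regimen A: f = (1/2)^(146/44) ≈ 0.1003; Cmin,ss = (1941/94)·f/(1−f) ≈ 2.302 mg/L.
Regimen B: f = (1/2)^(116/44) ≈ 0.1608; Cmin,ss = (1687/94)·f/(1−f) ≈ 3.439 mg/L.
Difference ≈ 2.302 − 3.439 ≈ -1.137 mg/L.

-1.1 mg/L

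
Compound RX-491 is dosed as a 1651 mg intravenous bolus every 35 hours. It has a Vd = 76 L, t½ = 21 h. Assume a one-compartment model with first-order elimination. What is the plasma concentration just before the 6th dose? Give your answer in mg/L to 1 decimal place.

10.0 mg/L

f = (1/2)^(τ/t½) = (1/2)^(35/21) ≈ 0.3150.
C₀ = D/Vd = 1651/76 ≈ 21.724 mg/L.
Before the 6th dose, 5 doses have been given. Superposition: Cmin = C₀·(f + f² + … + f^5).
≈ 21.724 × (0.3150 + 0.0992 + 0.0313 + 0.0098 + 0.0031) ≈ 21.724 × 0.4584 ≈ 9.958 mg/L.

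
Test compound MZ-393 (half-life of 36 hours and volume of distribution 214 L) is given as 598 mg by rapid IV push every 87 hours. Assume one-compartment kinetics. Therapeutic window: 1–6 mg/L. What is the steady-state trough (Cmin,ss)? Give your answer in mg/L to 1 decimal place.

τ/t½ = 87/36 ≈ 2.4167, so fraction remaining f = (1/2)^(87/36) ≈ 0.1873.
Accumulation ratio R = 1/(1 − f) ≈ 1/0.8127 ≈ 1.2305.
Each bolus raises the concentration by D/Vd = 598/214 ≈ 2.794 mg/L.
Cmax,ss = C₀/(1 − f) ≈ 2.794/0.8127 ≈ 3.438 mg/L.
Steady-state trough Cmin,ss = Cmax,ss·f ≈ 3.438 × 0.1873 ≈ 0.644 mg/L.
Trough 0.6 mg/L vs MEC 1 mg/L: subtherapeutic.

0.6 mg/L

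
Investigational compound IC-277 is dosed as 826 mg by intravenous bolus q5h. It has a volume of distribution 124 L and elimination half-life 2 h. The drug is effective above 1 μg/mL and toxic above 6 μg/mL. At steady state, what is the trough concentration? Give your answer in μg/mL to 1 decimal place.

Over one 5-h interval, 5/2 ≈ 2.5 half-lives elapse, leaving f ≈ 0.1768 of each dose.
Accumulation ratio R = 1/(1 − f) ≈ 1/0.8232 ≈ 1.2148.
Single-dose peak C₀ = D/Vd = 826/124 ≈ 6.661 μg/mL.
Steady-state peak Cmax,ss = C₀·R ≈ 6.661 × 1.2148 ≈ 8.092 μg/mL.
Steady-state trough Cmin,ss = Cmax,ss·f ≈ 8.092 × 0.1768 ≈ 1.431 μg/mL.
Trough 1.4 μg/mL vs MEC 1 μg/mL: adequate.

1.4 μg/mL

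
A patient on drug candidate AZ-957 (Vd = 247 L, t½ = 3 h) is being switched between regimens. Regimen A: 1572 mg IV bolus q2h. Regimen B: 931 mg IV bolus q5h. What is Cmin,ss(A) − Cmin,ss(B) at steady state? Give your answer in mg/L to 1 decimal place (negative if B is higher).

9.1 mg/L

Regimen A: f = (1/2)^(2/3) ≈ 0.6300; Cmin,ss = (1572/247)·f/(1−f) ≈ 10.837 mg/L.
Regimen B: f = (1/2)^(5/3) ≈ 0.3150; Cmin,ss = (931/247)·f/(1−f) ≈ 1.733 mg/L.
Difference ≈ 10.837 − 1.733 ≈ 9.104 mg/L.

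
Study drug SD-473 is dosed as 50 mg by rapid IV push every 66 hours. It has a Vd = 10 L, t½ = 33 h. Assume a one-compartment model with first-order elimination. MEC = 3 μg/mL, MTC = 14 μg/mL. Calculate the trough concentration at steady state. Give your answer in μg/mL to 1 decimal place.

The dosing interval is 2 half-lives, so f = 2^(−2) = 0.25.
Accumulation ratio R = 1/(1 − f) = 1/0.75 = 4/3.
Single-dose peak C₀ = D/Vd = 50/10 = 5 μg/mL.
Steady-state peak Cmax,ss = C₀·R = 5 × 4/3 ≈ 6.667 μg/mL.
Steady-state trough Cmin,ss = Cmax,ss·f ≈ 6.667 × 0.25 ≈ 1.667 μg/mL.
Trough 1.7 μg/mL vs MEC 3 μg/mL: subtherapeutic.

1.7 μg/mL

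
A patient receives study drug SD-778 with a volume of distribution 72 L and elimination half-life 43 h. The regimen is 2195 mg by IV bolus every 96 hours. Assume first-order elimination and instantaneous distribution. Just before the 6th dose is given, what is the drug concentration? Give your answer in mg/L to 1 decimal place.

8.2 mg/L

f = (1/2)^(τ/t½) = (1/2)^(96/43) ≈ 0.2128.
C₀ = D/Vd = 2195/72 ≈ 30.486 mg/L.
Before the 6th dose, 5 doses have been given. Superposition: Cmin = C₀·(f + f² + … + f^5).
≈ 30.486 × (0.2128 + 0.0453 + 0.0096 + 0.0021 + 0.0004) ≈ 30.486 × 0.2702 ≈ 8.237 mg/L.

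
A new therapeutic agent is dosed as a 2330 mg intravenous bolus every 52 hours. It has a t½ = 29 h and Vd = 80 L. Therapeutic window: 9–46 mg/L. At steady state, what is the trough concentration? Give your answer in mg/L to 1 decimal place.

τ/t½ = 52/29 ≈ 1.7931, so fraction remaining f = (1/2)^(52/29) ≈ 0.2886.
At steady state, accumulation factor R = 1/(1 − e^(−kτ)) ≈ 1.4057.
Single-dose peak C₀ = D/Vd = 2330/80 ≈ 29.125 mg/L.
Steady-state peak Cmax,ss = C₀·R ≈ 29.125 × 1.4057 ≈ 40.941 mg/L.
One interval later, Cmin,ss = Cmax,ss·e^(−kτ) ≈ 40.941 × 0.2886 ≈ 11.816 mg/L.
Trough 11.8 mg/L vs MEC 9 mg/L: adequate.

11.8 mg/L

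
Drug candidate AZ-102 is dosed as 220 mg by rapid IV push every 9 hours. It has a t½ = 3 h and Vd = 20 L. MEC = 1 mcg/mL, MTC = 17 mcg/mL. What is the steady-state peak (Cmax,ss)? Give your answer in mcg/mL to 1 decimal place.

τ = 9 h = 3 half-lives, so f = (1/2)^3 = 0.125.
At steady state, R = 1/(1 − 0.125) = 8/7.
Single-dose peak C₀ = D/Vd = 220/20 = 11 mcg/mL.
Steady-state peak Cmax,ss = C₀·R = 11 × 8/7 ≈ 12.571 mcg/mL.
Peak 12.6 mcg/mL vs MTC 17 mcg/mL: below toxic threshold.

12.6 mcg/mL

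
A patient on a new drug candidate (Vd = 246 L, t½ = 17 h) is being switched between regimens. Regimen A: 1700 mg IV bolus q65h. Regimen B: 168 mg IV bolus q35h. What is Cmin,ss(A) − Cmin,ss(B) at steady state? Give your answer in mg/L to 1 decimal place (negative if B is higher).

0.3 mg/L

Regimen A: f = (1/2)^(65/17) ≈ 0.0706; Cmin,ss = (1700/246)·f/(1−f) ≈ 0.525 mg/L.
Regimen B: f = (1/2)^(35/17) ≈ 0.2400; Cmin,ss = (168/246)·f/(1−f) ≈ 0.216 mg/L.
Difference ≈ 0.525 − 0.216 ≈ 0.309 mg/L.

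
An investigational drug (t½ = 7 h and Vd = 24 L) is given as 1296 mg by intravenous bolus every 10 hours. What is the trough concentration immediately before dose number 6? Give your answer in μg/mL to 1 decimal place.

31.7 μg/mL

f = (1/2)^(τ/t½) = (1/2)^(10/7) ≈ 0.3715.
C₀ = D/Vd = 1296/24 ≈ 54.000 μg/mL.
Before the 6th dose, 5 doses have been given. Superposition: Cmin = C₀·(f + f² + … + f^5).
≈ 54.000 × (0.3715 + 0.1380 + 0.0513 + 0.0190 + 0.0071) ≈ 54.000 × 0.5869 ≈ 31.693 μg/mL.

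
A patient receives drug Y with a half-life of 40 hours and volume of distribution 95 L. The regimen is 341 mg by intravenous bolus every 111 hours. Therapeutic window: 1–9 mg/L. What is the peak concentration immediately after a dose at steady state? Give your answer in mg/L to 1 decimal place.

τ/t½ = 111/40 ≈ 2.775, so fraction remaining f = (1/2)^(111/40) ≈ 0.1461.
Accumulation ratio R = 1/(1 − f) ≈ 1/0.8539 ≈ 1.1711.
Single-dose peak C₀ = D/Vd = 341/95 ≈ 3.589 mg/L.
Steady-state peak Cmax,ss = C₀·R ≈ 3.589 × 1.1711 ≈ 4.203 mg/L.
Peak 4.2 mg/L vs MTC 9 mg/L: below toxic threshold.

4.2 mg/L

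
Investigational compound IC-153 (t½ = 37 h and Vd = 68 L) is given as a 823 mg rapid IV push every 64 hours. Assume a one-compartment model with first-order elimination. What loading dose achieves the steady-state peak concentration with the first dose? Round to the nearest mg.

f = (1/2)^(64/37) ≈ 0.301508; accumulation ratio R = 1/(1−f) ≈ 1.43166.
Loading dose to hit Cmax,ss on first dose: D_load = D_maint·R ≈ 823 × 1.43166 ≈ 1178.26 mg.

1178 mg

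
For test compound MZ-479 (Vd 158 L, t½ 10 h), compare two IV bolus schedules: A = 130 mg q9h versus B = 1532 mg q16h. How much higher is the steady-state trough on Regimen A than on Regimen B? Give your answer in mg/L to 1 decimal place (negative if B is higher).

Regimen A: f = (1/2)^(9/10) ≈ 0.5359; Cmin,ss = (130/158)·f/(1−f) ≈ 0.950 mg/L.
Regimen B: f = (1/2)^(16/10) ≈ 0.3299; Cmin,ss = (1532/158)·f/(1−f) ≈ 4.774 mg/L.
Difference ≈ 0.950 − 4.774 ≈ -3.824 mg/L.

-3.8 mg/L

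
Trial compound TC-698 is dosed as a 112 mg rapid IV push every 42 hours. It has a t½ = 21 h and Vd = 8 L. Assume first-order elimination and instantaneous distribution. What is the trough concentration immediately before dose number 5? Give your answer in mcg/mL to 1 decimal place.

4.6 mcg/mL

f = (1/2)^(τ/t½) = (1/2)^(42/21) ≈ 0.2500.
C₀ = D/Vd = 112/8 ≈ 14.000 mcg/mL.
Before the 5th dose, 4 doses have been given. Superposition: Cmin = C₀·(f + f² + … + f^4).
≈ 14.000 × (0.2500 + 0.0625 + 0.0156 + 0.0039) ≈ 14.000 × 0.3320 ≈ 4.648 mcg/mL.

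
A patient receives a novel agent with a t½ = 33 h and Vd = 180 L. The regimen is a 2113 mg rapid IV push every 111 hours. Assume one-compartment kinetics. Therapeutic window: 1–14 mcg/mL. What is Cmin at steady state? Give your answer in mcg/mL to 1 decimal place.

k = ln2/t½ = ln2/33 ≈ 0.021004 h⁻¹; fraction remaining f = e^(−kτ) = e^(−0.021004×111) ≈ 0.0972.
Accumulation ratio R = 1/(1 − f) ≈ 1/0.9028 ≈ 1.1077.
Each bolus raises the concentration by D/Vd = 2113/180 ≈ 11.739 mcg/mL.
Steady-state peak Cmax,ss = C₀·R ≈ 11.739 × 1.1077 ≈ 13.003 mcg/mL.
One interval later, Cmin,ss = Cmax,ss·e^(−kτ) ≈ 13.003 × 0.0972 ≈ 1.264 mcg/mL.
Trough 1.3 mcg/mL vs MEC 1 mcg/mL: adequate.

1.3 mcg/mL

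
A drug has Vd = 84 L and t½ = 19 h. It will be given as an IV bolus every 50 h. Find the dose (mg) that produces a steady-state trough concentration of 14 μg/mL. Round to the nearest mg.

6112 mg

τ/t½ = 50/19 ≈ 2.6316, so f = (1/2)^(50/19) ≈ 0.161367.
Cmin,ss = (D/Vd)·f/(1−f), so D = Cmin,ss·Vd·(1−f)/f.
D = 14 × 84 × (1−f)/f ≈ 14 × 84 × 5.19705 ≈ 6111.73 mg.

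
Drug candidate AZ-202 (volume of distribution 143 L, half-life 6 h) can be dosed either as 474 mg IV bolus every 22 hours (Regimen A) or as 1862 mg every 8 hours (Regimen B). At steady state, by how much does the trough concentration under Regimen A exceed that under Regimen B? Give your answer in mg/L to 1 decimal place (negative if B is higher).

Regimen A: f = (1/2)^(22/6) ≈ 0.0787; Cmin,ss = (474/143)·f/(1−f) ≈ 0.283 mg/L.
Regimen B: f = (1/2)^(8/6) ≈ 0.3969; Cmin,ss = (1862/143)·f/(1−f) ≈ 8.569 mg/L.
Difference ≈ 0.283 − 8.569 ≈ -8.286 mg/L.

-8.3 mg/L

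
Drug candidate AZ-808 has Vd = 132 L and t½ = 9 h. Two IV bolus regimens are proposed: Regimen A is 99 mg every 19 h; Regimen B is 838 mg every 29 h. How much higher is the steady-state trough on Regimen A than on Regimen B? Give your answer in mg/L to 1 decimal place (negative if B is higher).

Regimen A: f = (1/2)^(19/9) ≈ 0.2315; Cmin,ss = (99/132)·f/(1−f) ≈ 0.226 mg/L.
Regimen B: f = (1/2)^(29/9) ≈ 0.1072; Cmin,ss = (838/132)·f/(1−f) ≈ 0.762 mg/L.
Difference ≈ 0.226 − 0.762 ≈ -0.536 mg/L.

-0.5 mg/L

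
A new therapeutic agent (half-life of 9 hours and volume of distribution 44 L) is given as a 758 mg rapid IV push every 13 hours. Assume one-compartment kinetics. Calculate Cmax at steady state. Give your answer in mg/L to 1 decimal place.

τ/t½ = 13/9 ≈ 1.4444, so fraction remaining f = (1/2)^(13/9) ≈ 0.3674.
At steady state, accumulation factor R = 1/(1 − e^(−kτ)) ≈ 1.5808.
Each bolus raises the concentration by D/Vd = 758/44 ≈ 17.227 mg/L.
Steady-state peak Cmax,ss = C₀·R ≈ 17.227 × 1.5808 ≈ 27.232 mg/L.

27.2 mg/L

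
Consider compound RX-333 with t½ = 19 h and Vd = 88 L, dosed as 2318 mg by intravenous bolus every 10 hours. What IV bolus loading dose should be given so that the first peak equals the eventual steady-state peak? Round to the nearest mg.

f = (1/2)^(10/19) ≈ 0.694326; accumulation ratio R = 1/(1−f) ≈ 3.27146.
Loading dose to hit Cmax,ss on first dose: D_load = D_maint·R ≈ 2318 × 3.27146 ≈ 7583.24 mg.

7583 mg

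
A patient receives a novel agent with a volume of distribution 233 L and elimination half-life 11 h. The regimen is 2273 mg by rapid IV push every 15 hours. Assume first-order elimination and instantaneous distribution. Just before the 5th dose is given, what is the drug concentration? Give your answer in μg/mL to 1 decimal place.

f = (1/2)^(τ/t½) = (1/2)^(15/11) ≈ 0.3886.
C₀ = D/Vd = 2273/233 ≈ 9.755 μg/mL.
Before the 5th dose, 4 doses have been given. Superposition: Cmin = C₀·(f + f² + … + f^4).
≈ 9.755 × (0.3886 + 0.1510 + 0.0587 + 0.0228) ≈ 9.755 × 0.6211 ≈ 6.059 μg/mL.

6.1 μg/mL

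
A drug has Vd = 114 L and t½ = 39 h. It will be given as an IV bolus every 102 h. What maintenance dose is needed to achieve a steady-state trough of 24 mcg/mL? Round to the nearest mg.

τ/t½ = 102/39 ≈ 2.6154, so f = (1/2)^(102/39) ≈ 0.163189.
Cmin,ss = (D/Vd)·f/(1−f), so D = Cmin,ss·Vd·(1−f)/f.
D = 24 × 114 × (1−f)/f ≈ 24 × 114 × 5.12786 ≈ 14029.82 mg.

14030 mg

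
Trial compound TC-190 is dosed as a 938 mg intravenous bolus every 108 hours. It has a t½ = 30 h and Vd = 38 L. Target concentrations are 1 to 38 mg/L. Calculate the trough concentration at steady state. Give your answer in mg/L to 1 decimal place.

2.2 mg/L

τ/t½ = 108/30 ≈ 3.6, so fraction remaining f = (1/2)^(108/30) ≈ 0.0825.
Accumulation ratio R = 1/(1 − f) ≈ 1/0.9175 ≈ 1.0899.
Each bolus raises the concentration by D/Vd = 938/38 ≈ 24.684 mg/L.
Cmax,ss = C₀/(1 − f) ≈ 24.684/0.9175 ≈ 26.904 mg/L.
Steady-state trough Cmin,ss = Cmax,ss·f ≈ 26.904 × 0.0825 ≈ 2.220 mg/L.
Trough 2.2 mg/L vs MEC 1 mg/L: adequate.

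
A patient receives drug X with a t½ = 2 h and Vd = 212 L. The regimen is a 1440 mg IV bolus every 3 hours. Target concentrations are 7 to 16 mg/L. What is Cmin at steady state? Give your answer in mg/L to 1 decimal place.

Over one 3-h interval, 3/2 ≈ 1.5 half-lives elapse, leaving f ≈ 0.3536 of each dose.
Each bolus raises the concentration by D/Vd = 1440/212 ≈ 6.792 mg/L.
Steady-state trough Cmin,ss = C₀·f/(1−f) ≈ 6.792 × 0.3536/0.6464 ≈ 3.715 mg/L.
Trough 3.7 mg/L vs MEC 7 mg/L: subtherapeutic.

3.7 mg/L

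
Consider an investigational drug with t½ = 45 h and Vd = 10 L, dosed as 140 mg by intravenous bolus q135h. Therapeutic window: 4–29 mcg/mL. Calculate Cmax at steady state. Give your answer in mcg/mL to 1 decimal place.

16.0 mcg/mL

The dosing interval is 3 half-lives, so f = 2^(−3) = 0.125.
Accumulation ratio R = 1/(1 − f) = 1/0.875 = 8/7.
Single-dose peak C₀ = D/Vd = 140/10 = 14 mcg/mL.
Steady-state peak Cmax,ss = C₀·R = 14 × 8/7 ≈ 16.000 mcg/mL.
Peak 16.0 mcg/mL vs MTC 29 mcg/mL: below toxic threshold.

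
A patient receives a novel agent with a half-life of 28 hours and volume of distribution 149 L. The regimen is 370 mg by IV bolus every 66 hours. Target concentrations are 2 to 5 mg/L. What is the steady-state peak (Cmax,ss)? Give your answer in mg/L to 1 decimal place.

Over one 66-h interval, 66/28 ≈ 2.3571 half-lives elapse, leaving f ≈ 0.1952 of each dose.
At steady state, accumulation factor R = 1/(1 − e^(−kτ)) ≈ 1.2425.
Each bolus raises the concentration by D/Vd = 370/149 ≈ 2.483 mg/L.
Steady-state peak Cmax,ss = C₀·R ≈ 2.483 × 1.2425 ≈ 3.085 mg/L.
Peak 3.1 mg/L vs MTC 5 mg/L: below toxic threshold.

3.1 mg/L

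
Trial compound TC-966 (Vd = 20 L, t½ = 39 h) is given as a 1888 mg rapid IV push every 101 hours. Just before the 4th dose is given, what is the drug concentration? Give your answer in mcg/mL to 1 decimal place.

f = (1/2)^(τ/t½) = (1/2)^(101/39) ≈ 0.1661.
C₀ = D/Vd = 1888/20 ≈ 94.400 mcg/mL.
Before the 4th dose, 3 doses have been given. Superposition: Cmin = C₀·(f + f² + … + f^3).
≈ 94.400 × (0.1661 + 0.0276 + 0.0046) ≈ 94.400 × 0.1983 ≈ 18.720 mcg/mL.

18.7 mcg/mL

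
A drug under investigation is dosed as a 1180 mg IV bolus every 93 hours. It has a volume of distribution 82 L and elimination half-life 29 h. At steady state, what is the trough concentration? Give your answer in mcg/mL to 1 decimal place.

Over one 93-h interval, 93/29 ≈ 3.2069 half-lives elapse, leaving f ≈ 0.1083 of each dose.
At steady state, accumulation factor R = 1/(1 − e^(−kτ)) ≈ 1.1215.
Single-dose peak C₀ = D/Vd = 1180/82 ≈ 14.390 mcg/mL.
Cmax,ss = C₀/(1 − f) ≈ 14.390/0.8917 ≈ 16.138 mcg/mL.
Steady-state trough Cmin,ss = Cmax,ss·f ≈ 16.138 × 0.1083 ≈ 1.748 mcg/mL.

1.7 mcg/mL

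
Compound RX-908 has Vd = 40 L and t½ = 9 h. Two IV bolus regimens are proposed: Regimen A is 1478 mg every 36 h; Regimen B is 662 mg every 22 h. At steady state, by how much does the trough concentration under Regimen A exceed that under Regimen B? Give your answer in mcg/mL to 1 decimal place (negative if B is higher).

Regimen A: f = (1/2)^(36/9) ≈ 0.0625; Cmin,ss = (1478/40)·f/(1−f) ≈ 2.463 mcg/mL.
Regimen B: f = (1/2)^(22/9) ≈ 0.1837; Cmin,ss = (662/40)·f/(1−f) ≈ 3.724 mcg/mL.
Difference ≈ 2.463 − 3.724 ≈ -1.261 mcg/mL.

-1.3 mcg/mL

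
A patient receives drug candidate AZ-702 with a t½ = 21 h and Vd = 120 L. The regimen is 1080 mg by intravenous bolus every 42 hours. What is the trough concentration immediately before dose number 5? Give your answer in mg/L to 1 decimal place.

f = (1/2)^(τ/t½) = (1/2)^(42/21) ≈ 0.2500.
C₀ = D/Vd = 1080/120 ≈ 9.000 mg/L.
Before the 5th dose, 4 doses have been given. Superposition: Cmin = C₀·(f + f² + … + f^4).
≈ 9.000 × (0.2500 + 0.0625 + 0.0156 + 0.0039) ≈ 9.000 × 0.3320 ≈ 2.988 mg/L.

3.0 mg/L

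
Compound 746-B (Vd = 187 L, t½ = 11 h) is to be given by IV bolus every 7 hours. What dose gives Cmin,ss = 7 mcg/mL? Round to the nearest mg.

τ/t½ = 7/11 ≈ 0.63636, so f = (1/2)^(7/11) ≈ 0.643332.
Cmin,ss = (D/Vd)·f/(1−f), so D = Cmin,ss·Vd·(1−f)/f.
D = 7 × 187 × (1−f)/f ≈ 7 × 187 × 0.55441 ≈ 725.72 mg.

726 mg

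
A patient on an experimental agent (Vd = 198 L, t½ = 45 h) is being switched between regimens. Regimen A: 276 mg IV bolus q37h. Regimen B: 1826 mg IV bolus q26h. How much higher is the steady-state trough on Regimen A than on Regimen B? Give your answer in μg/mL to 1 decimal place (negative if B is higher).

-16.9 μg/mL

Regimen A: f = (1/2)^(37/45) ≈ 0.5656; Cmin,ss = (276/198)·f/(1−f) ≈ 1.815 μg/mL.
Regimen B: f = (1/2)^(26/45) ≈ 0.6700; Cmin,ss = (1826/198)·f/(1−f) ≈ 18.724 μg/mL.
Difference ≈ 1.815 − 18.724 ≈ -16.909 μg/mL.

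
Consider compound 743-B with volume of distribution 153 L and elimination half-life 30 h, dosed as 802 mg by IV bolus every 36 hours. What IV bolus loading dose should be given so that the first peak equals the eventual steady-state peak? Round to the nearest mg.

f = (1/2)^(36/30) ≈ 0.435275; accumulation ratio R = 1/(1−f) ≈ 1.77077.
Loading dose to hit Cmax,ss on first dose: D_load = D_maint·R ≈ 802 × 1.77077 ≈ 1420.16 mg.

1420 mg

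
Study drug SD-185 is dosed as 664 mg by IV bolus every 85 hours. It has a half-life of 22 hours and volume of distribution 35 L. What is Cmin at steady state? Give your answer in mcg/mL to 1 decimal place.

Over one 85-h interval, 85/22 ≈ 3.8636 half-lives elapse, leaving f ≈ 0.0687 of each dose.
Each bolus raises the concentration by D/Vd = 664/35 ≈ 18.971 mcg/mL.
Steady-state trough Cmin,ss = C₀·f/(1−f) ≈ 18.971 × 0.0687/0.9313 ≈ 1.399 mcg/mL.

1.4 mcg/mL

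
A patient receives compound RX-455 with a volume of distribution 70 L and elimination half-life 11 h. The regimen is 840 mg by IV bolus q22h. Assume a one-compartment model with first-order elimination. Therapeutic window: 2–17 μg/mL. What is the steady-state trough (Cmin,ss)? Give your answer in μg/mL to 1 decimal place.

τ = 22 h = 2 half-lives, so f = (1/2)^2 = 0.25.
At steady state, R = 1/(1 − 0.25) = 4/3.
Single-dose peak C₀ = D/Vd = 840/70 = 12 μg/mL.
Steady-state peak Cmax,ss = C₀·R = 12 × 4/3 ≈ 16.000 μg/mL.
Steady-state trough Cmin,ss = Cmax,ss·f ≈ 16.000 × 0.25 ≈ 4.000 μg/mL.
Trough 4.0 μg/mL vs MEC 2 μg/mL: adequate.

4.0 μg/mL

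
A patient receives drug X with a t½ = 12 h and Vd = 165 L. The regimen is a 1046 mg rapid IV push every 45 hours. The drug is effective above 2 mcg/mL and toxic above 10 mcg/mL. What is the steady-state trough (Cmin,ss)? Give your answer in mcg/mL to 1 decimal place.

0.5 mcg/mL

τ/t½ = 45/12 ≈ 3.75, so fraction remaining f = (1/2)^(45/12) ≈ 0.0743.
Accumulation ratio R = 1/(1 − f) ≈ 1/0.9257 ≈ 1.0803.
Single-dose peak C₀ = D/Vd = 1046/165 ≈ 6.339 mcg/mL.
Steady-state peak Cmax,ss = C₀·R ≈ 6.339 × 1.0803 ≈ 6.848 mcg/mL.
One interval later, Cmin,ss = Cmax,ss·e^(−kτ) ≈ 6.848 × 0.0743 ≈ 0.509 mcg/mL.
Trough 0.5 mcg/mL vs MEC 2 mcg/mL: subtherapeutic.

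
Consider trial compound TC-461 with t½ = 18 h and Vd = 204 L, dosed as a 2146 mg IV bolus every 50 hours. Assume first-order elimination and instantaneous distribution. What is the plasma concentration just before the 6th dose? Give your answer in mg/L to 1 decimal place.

f = (1/2)^(τ/t½) = (1/2)^(50/18) ≈ 0.1458.
C₀ = D/Vd = 2146/204 ≈ 10.520 mg/L.
Before the 6th dose, 5 doses have been given. Superposition: Cmin = C₀·(f + f² + … + f^5).
≈ 10.520 × (0.1458 + 0.0213 + 0.0031 + 0.0005 + 0.0001) ≈ 10.520 × 0.1708 ≈ 1.797 mg/L.

1.8 mg/L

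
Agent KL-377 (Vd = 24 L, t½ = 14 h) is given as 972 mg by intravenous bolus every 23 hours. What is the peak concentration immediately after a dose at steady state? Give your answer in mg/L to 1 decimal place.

59.6 mg/L

k = ln2/t½ = ln2/14 ≈ 0.049511 h⁻¹; fraction remaining f = e^(−kτ) = e^(−0.049511×23) ≈ 0.3202.
Accumulation ratio R = 1/(1 − f) ≈ 1/0.6798 ≈ 1.4710.
Single-dose peak C₀ = D/Vd = 972/24 ≈ 40.500 mg/L.
Steady-state peak Cmax,ss = C₀·R ≈ 40.500 × 1.4710 ≈ 59.576 mg/L.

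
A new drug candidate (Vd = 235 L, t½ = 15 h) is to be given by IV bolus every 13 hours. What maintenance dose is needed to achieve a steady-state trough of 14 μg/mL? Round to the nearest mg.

τ/t½ = 13/15 ≈ 0.86667, so f = (1/2)^(13/15) ≈ 0.548412.
Cmin,ss = (D/Vd)·f/(1−f), so D = Cmin,ss·Vd·(1−f)/f.
D = 14 × 235 × (1−f)/f ≈ 14 × 235 × 0.82345 ≈ 2709.15 mg.

2709 mg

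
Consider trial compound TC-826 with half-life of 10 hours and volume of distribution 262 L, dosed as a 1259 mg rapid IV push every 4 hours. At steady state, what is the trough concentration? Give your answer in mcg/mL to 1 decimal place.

k = ln2/t½ = ln2/10 ≈ 0.069315 h⁻¹; fraction remaining f = e^(−kτ) = e^(−0.069315×4) ≈ 0.7579.
Single-dose peak C₀ = D/Vd = 1259/262 ≈ 4.805 mcg/mL.
Steady-state trough Cmin,ss = C₀·f/(1−f) ≈ 4.805 × 0.7579/0.2421 ≈ 15.042 mcg/mL.

15.0 mcg/mL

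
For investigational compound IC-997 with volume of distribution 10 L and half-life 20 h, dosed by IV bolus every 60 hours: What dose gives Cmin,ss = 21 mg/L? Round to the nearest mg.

1470 mg

τ/t½ = 60/20 ≈ 3, so f = (1/2)^(60/20) ≈ 0.125000.
Cmin,ss = (D/Vd)·f/(1−f), so D = Cmin,ss·Vd·(1−f)/f.
D = 21 × 10 × (1−f)/f ≈ 21 × 10 × 7.00000 ≈ 1470.00 mg.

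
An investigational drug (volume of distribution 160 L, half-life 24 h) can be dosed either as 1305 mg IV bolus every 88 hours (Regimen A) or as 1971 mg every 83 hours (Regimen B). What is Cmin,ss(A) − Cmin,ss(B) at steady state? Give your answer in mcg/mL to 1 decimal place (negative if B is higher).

Regimen A: f = (1/2)^(88/24) ≈ 0.0787; Cmin,ss = (1305/160)·f/(1−f) ≈ 0.697 mcg/mL.
Regimen B: f = (1/2)^(83/24) ≈ 0.0910; Cmin,ss = (1971/160)·f/(1−f) ≈ 1.233 mcg/mL.
Difference ≈ 0.697 − 1.233 ≈ -0.536 mcg/mL.

-0.5 mcg/mL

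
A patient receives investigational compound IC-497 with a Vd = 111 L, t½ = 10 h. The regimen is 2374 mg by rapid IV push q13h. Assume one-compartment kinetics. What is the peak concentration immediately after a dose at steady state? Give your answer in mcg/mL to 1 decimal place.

k = ln2/t½ = ln2/10 ≈ 0.069315 h⁻¹; fraction remaining f = e^(−kτ) = e^(−0.069315×13) ≈ 0.4061.
Accumulation ratio R = 1/(1 − f) ≈ 1/0.5939 ≈ 1.6838.
Each bolus raises the concentration by D/Vd = 2374/111 ≈ 21.387 mcg/mL.
Steady-state peak Cmax,ss = C₀·R ≈ 21.387 × 1.6838 ≈ 36.011 mcg/mL.

36.0 mcg/mL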